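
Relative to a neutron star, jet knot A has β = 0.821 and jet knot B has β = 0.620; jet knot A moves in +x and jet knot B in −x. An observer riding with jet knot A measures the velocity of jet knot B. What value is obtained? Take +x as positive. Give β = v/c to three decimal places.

β_A = 0.821, β_B = -0.620.
Transform to A's frame with the inverse velocity-addition law: u' = (u − v)/(1 − uv/c²), taking u = β_B and v = β_A.
u' = (-0.620 − 0.821) / (1 − (0.821)(-0.620)) = -1.4410/1.5090 = -0.9549.

β = -0.955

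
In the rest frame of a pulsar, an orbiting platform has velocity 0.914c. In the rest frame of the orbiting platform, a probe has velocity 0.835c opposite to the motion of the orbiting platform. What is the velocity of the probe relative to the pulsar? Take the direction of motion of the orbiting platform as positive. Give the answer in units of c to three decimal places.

With v = 0.914 and u' = -0.835 (in units of c),
u = (u' + v)/(1 + u'v/c²):
u = (-0.835 + 0.914) / (1 + (-0.835)·0.914) = 0.0790/0.2368 = 0.3336

+0.334c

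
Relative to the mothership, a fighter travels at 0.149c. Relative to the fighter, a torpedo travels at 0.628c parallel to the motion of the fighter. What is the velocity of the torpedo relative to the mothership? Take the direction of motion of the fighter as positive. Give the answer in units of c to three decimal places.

With v = 0.149 and u' = 0.628 (in units of c),
u = (u' + v)/(1 + u'v/c²):
u = (0.628 + 0.149) / (1 + 0.628·0.149) = 0.7770/1.0936 = 0.7105
(Galilean addition would give +0.777c.)

0.711c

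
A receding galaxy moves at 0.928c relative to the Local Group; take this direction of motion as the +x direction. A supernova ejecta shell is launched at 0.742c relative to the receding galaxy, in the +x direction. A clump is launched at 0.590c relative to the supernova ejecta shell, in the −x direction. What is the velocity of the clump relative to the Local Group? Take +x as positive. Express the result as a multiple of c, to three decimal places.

+0.958c

Apply u = (u' + v)/(1 + u'v/c²) successively, working outward toward the Local Group.
Start: velocity of the receding galaxy relative to the Local Group = 0.9280c.
Compose with the supernova ejecta shell (u' = 0.742 in the receding galaxy frame): u_1 = (0.742 + 0.928) / (1 + 0.742·0.928) = 1.6700/1.6886 = 0.9890.
Compose with the clump (u' = -0.590 in the supernova ejecta shell frame): u_2 = (-0.590 + 0.989) / (1 + (-0.590)·0.989) = 0.3990/0.4165 = 0.9580.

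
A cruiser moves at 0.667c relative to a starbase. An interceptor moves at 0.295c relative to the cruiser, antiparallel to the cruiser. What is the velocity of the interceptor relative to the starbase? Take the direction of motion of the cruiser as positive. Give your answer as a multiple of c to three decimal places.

With v = 0.667 and u' = -0.295 (in units of c),
u = (u' + v)/(1 + u'v/c²):
u = (-0.295 + 0.667) / (1 + (-0.295)·0.667) = 0.3720/0.8032 = 0.4631
(Galilean addition would give +0.372c.)

+0.463c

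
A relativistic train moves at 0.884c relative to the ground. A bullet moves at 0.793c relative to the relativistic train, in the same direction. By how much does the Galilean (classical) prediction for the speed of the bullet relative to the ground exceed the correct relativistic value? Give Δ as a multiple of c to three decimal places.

Galilean: u_cl = 0.793 + 0.884 = 1.6770.
Relativistic: u_rel = (0.793 + 0.884) / (1 + 0.793·0.884) = 1.6770/1.7010 = 0.9859.
Δ = 1.6770 − 0.9859 = 0.6911.
(The classical prediction exceeds c; the relativistic result does not.)

Δ = 0.691c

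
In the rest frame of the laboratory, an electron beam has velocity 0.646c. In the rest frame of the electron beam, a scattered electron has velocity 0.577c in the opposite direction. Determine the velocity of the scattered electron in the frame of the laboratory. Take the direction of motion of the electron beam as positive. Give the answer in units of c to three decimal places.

With v = 0.646 and u' = -0.577 (in units of c),
u = (u' + v)/(1 + u'v/c²):
u = (-0.577 + 0.646) / (1 + (-0.577)·0.646) = 0.0690/0.6273 = 0.1100

+0.110c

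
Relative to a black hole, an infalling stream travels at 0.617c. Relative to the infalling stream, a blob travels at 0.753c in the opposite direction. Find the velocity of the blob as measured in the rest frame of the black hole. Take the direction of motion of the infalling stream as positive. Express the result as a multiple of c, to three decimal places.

-0.254c

With v = 0.617 and u' = -0.753 (in units of c),
u = (u' + v)/(1 + u'v/c²):
u = (-0.753 + 0.617) / (1 + (-0.753)·0.617) = -0.1360/0.5354 = -0.2540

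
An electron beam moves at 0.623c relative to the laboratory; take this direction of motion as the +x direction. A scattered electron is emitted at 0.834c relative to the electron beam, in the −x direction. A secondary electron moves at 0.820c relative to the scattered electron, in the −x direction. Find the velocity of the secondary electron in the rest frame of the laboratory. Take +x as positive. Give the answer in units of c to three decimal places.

-0.926c

Apply u = (u' + v)/(1 + u'v/c²) successively, working outward toward the laboratory.
Start: velocity of the electron beam relative to the laboratory = 0.6230c.
Compose with the scattered electron (u' = -0.834 in the electron beam frame): u_1 = (-0.834 + 0.623) / (1 + (-0.834)·0.623) = -0.2110/0.4804 = -0.4392.
Compose with the secondary electron (u' = -0.820 in the scattered electron frame): u_2 = (-0.820 + (-0.439)) / (1 + (-0.820)·(-0.439)) = -1.2592/1.3601 = -0.9258.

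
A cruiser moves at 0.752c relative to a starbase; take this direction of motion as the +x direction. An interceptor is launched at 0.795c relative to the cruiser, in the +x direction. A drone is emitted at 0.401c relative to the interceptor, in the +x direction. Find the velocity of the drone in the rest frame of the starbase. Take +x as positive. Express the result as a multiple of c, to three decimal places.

0.986c

Apply u = (u' + v)/(1 + u'v/c²) successively, working outward toward the starbase.
Start: velocity of the cruiser relative to the starbase = 0.7520c.
Compose with the interceptor (u' = 0.795 in the cruiser frame): u_1 = (0.795 + 0.752) / (1 + 0.795·0.752) = 1.5470/1.5978 = 0.9682.
Compose with the drone (u' = 0.401 in the interceptor frame): u_2 = (0.401 + 0.968) / (1 + 0.401·0.968) = 1.3692/1.3882 = 0.9863.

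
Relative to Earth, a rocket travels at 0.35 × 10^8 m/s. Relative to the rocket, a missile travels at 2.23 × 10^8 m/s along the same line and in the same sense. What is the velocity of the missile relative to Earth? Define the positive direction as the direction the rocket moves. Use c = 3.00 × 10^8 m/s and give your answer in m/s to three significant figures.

In units of c (dividing by 3.00 × 10^8 m/s): v = 0.117, u' = 0.743.
u = (u' + v)/(1 + u'v/c²):
u = (0.743 + 0.117) / (1 + 0.743·0.117) = 0.8600/1.0867 = 0.7914
(Galilean addition would give +0.860c.)
Converting back: u = 0.7914 × 3.00 × 10^8 m/s.

2.37 × 10^8 m/s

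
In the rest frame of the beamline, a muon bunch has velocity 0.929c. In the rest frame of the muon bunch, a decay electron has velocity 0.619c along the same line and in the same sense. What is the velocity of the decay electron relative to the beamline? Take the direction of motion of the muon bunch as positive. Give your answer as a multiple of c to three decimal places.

With v = 0.929 and u' = 0.619 (in units of c),
u = (u' + v)/(1 + u'v/c²):
u = (0.619 + 0.929) / (1 + 0.619·0.929) = 1.5480/1.5751 = 0.9828
(Galilean addition would give +1.548c, exceeding c.)

0.983c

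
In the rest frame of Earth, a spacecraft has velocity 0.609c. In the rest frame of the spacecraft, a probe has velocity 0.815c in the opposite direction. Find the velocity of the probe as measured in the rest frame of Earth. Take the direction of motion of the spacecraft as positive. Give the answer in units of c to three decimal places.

-0.409c

With v = 0.609 and u' = -0.815 (in units of c),
u = (u' + v)/(1 + u'v/c²):
u = (-0.815 + 0.609) / (1 + (-0.815)·0.609) = -0.2060/0.5037 = -0.4090
(Galilean addition would give -0.206c.)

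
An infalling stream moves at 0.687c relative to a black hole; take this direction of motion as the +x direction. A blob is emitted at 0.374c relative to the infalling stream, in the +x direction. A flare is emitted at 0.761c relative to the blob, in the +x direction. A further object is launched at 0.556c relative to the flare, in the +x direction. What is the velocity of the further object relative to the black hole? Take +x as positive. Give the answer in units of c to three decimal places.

Apply u = (u' + v)/(1 + u'v/c²) successively, working outward toward the black hole.
Start: velocity of the infalling stream relative to the black hole = 0.6870c.
Compose with the blob (u' = 0.374 in the infalling stream frame): u_1 = (0.374 + 0.687) / (1 + 0.374·0.687) = 1.0610/1.2569 = 0.8441.
Compose with the flare (u' = 0.761 in the blob frame): u_2 = (0.761 + 0.844) / (1 + 0.761·0.844) = 1.6051/1.6424 = 0.9773.
Compose with the further object (u' = 0.556 in the flare frame): u_3 = (0.556 + 0.977) / (1 + 0.556·0.977) = 1.5333/1.5434 = 0.9935.

0.993c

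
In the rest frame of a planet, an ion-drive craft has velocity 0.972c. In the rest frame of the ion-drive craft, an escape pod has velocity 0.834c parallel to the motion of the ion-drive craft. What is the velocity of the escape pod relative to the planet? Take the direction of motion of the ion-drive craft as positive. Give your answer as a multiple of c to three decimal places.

With v = 0.972 and u' = 0.834 (in units of c),
u = (u' + v)/(1 + u'v/c²):
u = (0.834 + 0.972) / (1 + 0.834·0.972) = 1.8060/1.8106 = 0.9974

0.997c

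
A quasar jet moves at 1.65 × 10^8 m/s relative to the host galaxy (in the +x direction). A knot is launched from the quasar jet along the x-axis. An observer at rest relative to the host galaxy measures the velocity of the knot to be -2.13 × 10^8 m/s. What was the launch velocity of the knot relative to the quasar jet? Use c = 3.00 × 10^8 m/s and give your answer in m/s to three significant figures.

-2.72 × 10^8 m/s

v = 0.550c, u = -0.710c.
Invert the composition law: u' = (u − v)/(1 − uv/c²).
u' = (-0.710 − 0.550) / (1 − (-0.710)(0.550)) = -1.2600/1.3905 = -0.9061.
u' = -0.9061 × 3.00 × 10^8 m/s.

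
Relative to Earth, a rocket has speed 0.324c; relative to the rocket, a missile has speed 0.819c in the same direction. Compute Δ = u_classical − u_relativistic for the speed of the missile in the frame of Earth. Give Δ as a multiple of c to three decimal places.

Δ = 0.240c

Galilean: u_cl = 0.819 + 0.324 = 1.1430.
Relativistic: u_rel = (0.819 + 0.324) / (1 + 0.819·0.324) = 1.1430/1.2654 = 0.9033.
Δ = 1.1430 − 0.9033 = 0.2397.
(The classical prediction exceeds c; the relativistic result does not.)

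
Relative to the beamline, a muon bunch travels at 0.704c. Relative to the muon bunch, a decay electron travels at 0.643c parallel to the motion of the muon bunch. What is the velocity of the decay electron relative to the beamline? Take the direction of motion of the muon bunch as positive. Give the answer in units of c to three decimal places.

With v = 0.704 and u' = 0.643 (in units of c),
u = (u' + v)/(1 + u'v/c²):
u = (0.643 + 0.704) / (1 + 0.643·0.704) = 1.3470/1.4527 = 0.9273

0.927c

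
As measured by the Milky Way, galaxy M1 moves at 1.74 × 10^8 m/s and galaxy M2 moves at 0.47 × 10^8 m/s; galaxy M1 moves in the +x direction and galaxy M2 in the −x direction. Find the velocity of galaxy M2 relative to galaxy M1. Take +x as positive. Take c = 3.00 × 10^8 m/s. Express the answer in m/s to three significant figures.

-2.03 × 10^8 m/s

β_A = 0.580, β_B = -0.157 (dividing each by c = 3.00 × 10^8 m/s).
Transform to A's frame with the inverse velocity-addition law: u' = (u − v)/(1 − uv/c²), taking u = β_B and v = β_A.
u' = (-0.157 − 0.580) / (1 − (0.580)(-0.157)) = -0.7367/1.0909 = -0.6753.
u' = -0.6753 × 3.00 × 10^8 m/s.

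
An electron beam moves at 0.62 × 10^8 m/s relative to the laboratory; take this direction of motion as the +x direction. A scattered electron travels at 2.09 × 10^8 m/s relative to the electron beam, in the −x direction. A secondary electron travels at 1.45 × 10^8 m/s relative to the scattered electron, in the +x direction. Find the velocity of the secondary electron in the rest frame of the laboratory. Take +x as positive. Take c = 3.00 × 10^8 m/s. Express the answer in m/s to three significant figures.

Apply u = (u' + v)/(1 + u'v/c²) successively, working outward toward the laboratory.
(Dividing each given speed by c = 3.00 × 10^8 m/s to work in units of c.)
Start: velocity of the electron beam relative to the laboratory = 0.2067c.
Compose with the scattered electron (u' = -0.697 in the electron beam frame): u_1 = (-0.697 + 0.207) / (1 + (-0.697)·0.207) = -0.4900/0.8560 = -0.5724.
Compose with the secondary electron (u' = 0.483 in the scattered electron frame): u_2 = (0.483 + (-0.572)) / (1 + 0.483·(-0.572)) = -0.0891/0.7233 = -0.1232.
So u = -0.1232 × 3.00 × 10^8 m/s.

-3.69 × 10^7 m/s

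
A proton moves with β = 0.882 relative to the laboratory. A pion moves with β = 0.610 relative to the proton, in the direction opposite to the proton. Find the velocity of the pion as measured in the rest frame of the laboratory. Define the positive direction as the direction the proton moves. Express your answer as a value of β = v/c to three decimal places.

With v = 0.882 and u' = -0.610 (in units of c),
u = (u' + v)/(1 + u'v/c²):
u = (-0.610 + 0.882) / (1 + (-0.610)·0.882) = 0.2720/0.4620 = 0.5888

β = +0.589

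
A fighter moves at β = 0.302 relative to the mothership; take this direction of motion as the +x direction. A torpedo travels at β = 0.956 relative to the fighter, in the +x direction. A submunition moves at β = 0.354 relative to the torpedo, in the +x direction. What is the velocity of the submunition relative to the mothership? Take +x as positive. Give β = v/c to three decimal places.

β = 0.989

Apply u = (u' + v)/(1 + u'v/c²) successively, working outward toward the mothership.
Start: velocity of the fighter relative to the mothership = 0.3020c.
Compose with the torpedo (u' = 0.956 in the fighter frame): u_1 = (0.956 + 0.302) / (1 + 0.956·0.302) = 1.2580/1.2887 = 0.9762.
Compose with the submunition (u' = 0.354 in the torpedo frame): u_2 = (0.354 + 0.976) / (1 + 0.354·0.976) = 1.3302/1.3456 = 0.9886.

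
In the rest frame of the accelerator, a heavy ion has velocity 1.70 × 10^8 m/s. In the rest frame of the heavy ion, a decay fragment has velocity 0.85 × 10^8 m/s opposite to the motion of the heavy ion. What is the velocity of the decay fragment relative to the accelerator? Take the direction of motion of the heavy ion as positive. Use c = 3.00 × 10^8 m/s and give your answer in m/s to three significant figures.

+1.01 × 10^8 m/s

In units of c (dividing by 3.00 × 10^8 m/s): v = 0.567, u' = -0.283.
u = (u' + v)/(1 + u'v/c²):
u = (-0.283 + 0.567) / (1 + (-0.283)·0.567) = 0.2833/0.8394 = 0.3375
(Galilean addition would give +0.283c.)
Converting back: u = 0.3375 × 3.00 × 10^8 m/s.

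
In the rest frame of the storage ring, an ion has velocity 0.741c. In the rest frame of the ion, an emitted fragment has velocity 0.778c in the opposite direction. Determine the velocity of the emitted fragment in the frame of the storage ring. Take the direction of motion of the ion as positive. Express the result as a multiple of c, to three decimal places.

With v = 0.741 and u' = -0.778 (in units of c),
u = (u' + v)/(1 + u'v/c²):
u = (-0.778 + 0.741) / (1 + (-0.778)·0.741) = -0.0370/0.4235 = -0.0874

-0.087c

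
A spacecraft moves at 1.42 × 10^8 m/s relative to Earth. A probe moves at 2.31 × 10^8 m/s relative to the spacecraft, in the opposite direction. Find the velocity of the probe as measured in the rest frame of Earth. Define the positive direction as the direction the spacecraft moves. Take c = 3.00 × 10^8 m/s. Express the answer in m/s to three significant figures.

-1.40 × 10^8 m/s

In units of c (dividing by 3.00 × 10^8 m/s): v = 0.473, u' = -0.770.
u = (u' + v)/(1 + u'v/c²):
u = (-0.770 + 0.473) / (1 + (-0.770)·0.473) = -0.2967/0.6355 = -0.4668
(Galilean addition would give -0.297c.)
Converting back: u = -0.4668 × 3.00 × 10^8 m/s.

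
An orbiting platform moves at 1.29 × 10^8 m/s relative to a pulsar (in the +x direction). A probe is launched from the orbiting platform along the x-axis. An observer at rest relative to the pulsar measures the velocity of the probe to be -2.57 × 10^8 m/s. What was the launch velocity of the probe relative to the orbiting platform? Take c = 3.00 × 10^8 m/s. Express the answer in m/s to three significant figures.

-2.82 × 10^8 m/s

v = 0.430c, u = -0.857c.
Invert the composition law: u' = (u − v)/(1 − uv/c²).
u' = (-0.857 − 0.430) / (1 − (-0.857)(0.430)) = -1.2867/1.3684 = -0.9403.
u' = -0.9403 × 3.00 × 10^8 m/s.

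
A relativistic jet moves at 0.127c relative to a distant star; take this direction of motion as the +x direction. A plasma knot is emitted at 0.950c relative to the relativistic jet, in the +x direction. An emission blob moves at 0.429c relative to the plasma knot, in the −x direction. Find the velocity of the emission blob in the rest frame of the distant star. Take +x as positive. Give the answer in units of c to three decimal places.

Apply u = (u' + v)/(1 + u'v/c²) successively, working outward toward the distant star.
Start: velocity of the relativistic jet relative to the distant star = 0.1270c.
Compose with the plasma knot (u' = 0.950 in the relativistic jet frame): u_1 = (0.950 + 0.127) / (1 + 0.950·0.127) = 1.0770/1.1206 = 0.9610.
Compose with the emission blob (u' = -0.429 in the plasma knot frame): u_2 = (-0.429 + 0.961) / (1 + (-0.429)·0.961) = 0.5320/0.5877 = 0.9053.

+0.905c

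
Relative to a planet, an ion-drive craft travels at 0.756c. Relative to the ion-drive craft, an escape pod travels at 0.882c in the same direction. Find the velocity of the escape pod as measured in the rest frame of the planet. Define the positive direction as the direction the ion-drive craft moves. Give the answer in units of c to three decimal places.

With v = 0.756 and u' = 0.882 (in units of c),
u = (u' + v)/(1 + u'v/c²):
u = (0.882 + 0.756) / (1 + 0.882·0.756) = 1.6380/1.6668 = 0.9827

0.983c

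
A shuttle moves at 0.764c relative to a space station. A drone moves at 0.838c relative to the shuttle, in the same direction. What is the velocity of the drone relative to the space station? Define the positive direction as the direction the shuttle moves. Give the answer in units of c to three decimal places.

0.977c

With v = 0.764 and u' = 0.838 (in units of c),
u = (u' + v)/(1 + u'v/c²):
u = (0.838 + 0.764) / (1 + 0.838·0.764) = 1.6020/1.6402 = 0.9767
(Galilean addition would give +1.602c, exceeding c.)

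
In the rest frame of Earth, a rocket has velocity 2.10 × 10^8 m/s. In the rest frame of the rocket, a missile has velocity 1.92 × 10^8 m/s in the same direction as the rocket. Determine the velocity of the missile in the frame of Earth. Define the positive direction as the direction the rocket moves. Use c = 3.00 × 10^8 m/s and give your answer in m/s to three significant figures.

In units of c (dividing by 3.00 × 10^8 m/s): v = 0.700, u' = 0.640.
u = (u' + v)/(1 + u'v/c²):
u = (0.640 + 0.700) / (1 + 0.640·0.700) = 1.3400/1.4480 = 0.9254
(Galilean addition would give +1.340c, exceeding c.)
Converting back: u = 0.9254 × 3.00 × 10^8 m/s.

2.78 × 10^8 m/s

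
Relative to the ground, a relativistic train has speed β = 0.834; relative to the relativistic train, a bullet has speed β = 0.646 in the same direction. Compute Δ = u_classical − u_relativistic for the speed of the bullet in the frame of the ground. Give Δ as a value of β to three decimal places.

Galilean: u_cl = 0.646 + 0.834 = 1.4800.
Relativistic: u_rel = (0.646 + 0.834) / (1 + 0.646·0.834) = 1.4800/1.5388 = 0.9618.
Δ = 1.4800 − 0.9618 = 0.5182.
(The classical prediction exceeds c; the relativistic result does not.)

Δ = 0.518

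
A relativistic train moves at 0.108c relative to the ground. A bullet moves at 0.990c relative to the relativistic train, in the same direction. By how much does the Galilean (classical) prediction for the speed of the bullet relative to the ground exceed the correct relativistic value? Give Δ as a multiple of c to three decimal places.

Galilean: u_cl = 0.990 + 0.108 = 1.0980.
Relativistic: u_rel = (0.990 + 0.108) / (1 + 0.990·0.108) = 1.0980/1.1069 = 0.9919.
Δ = 1.0980 − 0.9919 = 0.1061.
(The classical prediction exceeds c; the relativistic result does not.)

Δ = 0.106c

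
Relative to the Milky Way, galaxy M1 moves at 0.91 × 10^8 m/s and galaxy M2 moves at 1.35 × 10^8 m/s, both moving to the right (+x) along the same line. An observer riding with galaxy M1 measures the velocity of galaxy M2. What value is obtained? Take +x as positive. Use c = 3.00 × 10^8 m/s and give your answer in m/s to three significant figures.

+5.10 × 10^7 m/s

β_A = 0.303, β_B = 0.450 (dividing each by c = 3.00 × 10^8 m/s).
Transform to A's frame with the inverse velocity-addition law: u' = (u − v)/(1 − uv/c²), taking u = β_B and v = β_A.
u' = (0.450 − 0.303) / (1 − (0.303)(0.450)) = 0.1467/0.8635 = 0.1699.
u' = 0.1699 × 3.00 × 10^8 m/s.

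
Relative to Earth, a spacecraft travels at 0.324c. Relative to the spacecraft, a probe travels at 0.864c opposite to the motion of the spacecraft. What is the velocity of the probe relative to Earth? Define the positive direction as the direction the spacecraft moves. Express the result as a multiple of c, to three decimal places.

-0.750c

With v = 0.324 and u' = -0.864 (in units of c),
u = (u' + v)/(1 + u'v/c²):
u = (-0.864 + 0.324) / (1 + (-0.864)·0.324) = -0.5400/0.7201 = -0.7499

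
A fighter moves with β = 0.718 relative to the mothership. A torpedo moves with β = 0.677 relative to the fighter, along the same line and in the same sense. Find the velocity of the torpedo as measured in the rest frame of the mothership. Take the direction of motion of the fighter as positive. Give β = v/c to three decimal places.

β = 0.939

With v = 0.718 and u' = 0.677 (in units of c),
u = (u' + v)/(1 + u'v/c²):
u = (0.677 + 0.718) / (1 + 0.677·0.718) = 1.3950/1.4861 = 0.9387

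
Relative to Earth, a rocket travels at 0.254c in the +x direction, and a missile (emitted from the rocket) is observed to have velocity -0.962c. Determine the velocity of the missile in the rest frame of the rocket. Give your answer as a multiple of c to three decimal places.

Invert the composition law: u' = (u − v)/(1 − uv/c²).
u' = (-0.962 − 0.254) / (1 − (-0.962)(0.254)) = -1.2160/1.2443 = -0.9772.

-0.977c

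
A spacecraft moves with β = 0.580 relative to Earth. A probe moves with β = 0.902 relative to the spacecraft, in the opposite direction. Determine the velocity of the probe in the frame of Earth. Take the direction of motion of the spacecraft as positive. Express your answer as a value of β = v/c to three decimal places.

With v = 0.580 and u' = -0.902 (in units of c),
u = (u' + v)/(1 + u'v/c²):
u = (-0.902 + 0.580) / (1 + (-0.902)·0.580) = -0.3220/0.4768 = -0.6753
(Galilean addition would give -0.322c.)

β = -0.675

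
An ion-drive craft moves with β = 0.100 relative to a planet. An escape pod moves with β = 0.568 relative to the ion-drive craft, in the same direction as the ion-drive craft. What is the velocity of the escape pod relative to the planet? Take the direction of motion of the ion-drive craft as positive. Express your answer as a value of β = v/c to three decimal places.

With v = 0.100 and u' = 0.568 (in units of c),
u = (u' + v)/(1 + u'v/c²):
u = (0.568 + 0.100) / (1 + 0.568·0.100) = 0.6680/1.0568 = 0.6321

β = 0.632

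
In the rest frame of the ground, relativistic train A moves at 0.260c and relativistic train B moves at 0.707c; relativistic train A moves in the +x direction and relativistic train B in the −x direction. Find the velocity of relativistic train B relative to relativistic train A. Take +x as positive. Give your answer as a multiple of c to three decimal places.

β_A = 0.260, β_B = -0.707.
Transform to A's frame with the inverse velocity-addition law: u' = (u − v)/(1 − uv/c²), taking u = β_B and v = β_A.
u' = (-0.707 − 0.260) / (1 − (0.260)(-0.707)) = -0.9670/1.1838 = -0.8168.

-0.817c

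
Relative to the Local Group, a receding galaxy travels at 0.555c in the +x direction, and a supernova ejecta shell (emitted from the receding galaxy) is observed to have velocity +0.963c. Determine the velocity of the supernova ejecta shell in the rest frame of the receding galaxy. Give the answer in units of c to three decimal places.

+0.876c

Invert the composition law: u' = (u − v)/(1 − uv/c²).
u' = (0.963 − 0.555) / (1 − (0.963)(0.555)) = 0.4080/0.4655 = 0.8764.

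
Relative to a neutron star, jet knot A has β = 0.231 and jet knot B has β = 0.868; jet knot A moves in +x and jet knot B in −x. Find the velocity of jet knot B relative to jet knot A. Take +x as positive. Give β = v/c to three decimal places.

β_A = 0.231, β_B = -0.868.
Transform to A's frame with the inverse velocity-addition law: u' = (u − v)/(1 − uv/c²), taking u = β_B and v = β_A.
u' = (-0.868 − 0.231) / (1 − (0.231)(-0.868)) = -1.0990/1.2005 = -0.9154.

β = -0.915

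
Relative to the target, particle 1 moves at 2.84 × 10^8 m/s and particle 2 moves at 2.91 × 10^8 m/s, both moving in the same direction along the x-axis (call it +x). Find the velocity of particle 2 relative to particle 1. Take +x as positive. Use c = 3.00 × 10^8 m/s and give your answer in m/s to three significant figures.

+8.56 × 10^7 m/s

β_A = 0.947, β_B = 0.970 (dividing each by c = 3.00 × 10^8 m/s).
Transform to A's frame with the inverse velocity-addition law: u' = (u − v)/(1 − uv/c²), taking u = β_B and v = β_A.
u' = (0.970 − 0.947) / (1 − (0.947)(0.970)) = 0.0233/0.0817 = 0.2855.
u' = 0.2855 × 3.00 × 10^8 m/s.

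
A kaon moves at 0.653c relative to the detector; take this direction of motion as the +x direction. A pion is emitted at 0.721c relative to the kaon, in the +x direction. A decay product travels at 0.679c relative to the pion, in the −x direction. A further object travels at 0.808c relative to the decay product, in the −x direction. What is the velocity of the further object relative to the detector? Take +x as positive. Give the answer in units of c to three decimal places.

-0.253c

Apply u = (u' + v)/(1 + u'v/c²) successively, working outward toward the detector.
Start: velocity of the kaon relative to the detector = 0.6530c.
Compose with the pion (u' = 0.721 in the kaon frame): u_1 = (0.721 + 0.653) / (1 + 0.721·0.653) = 1.3740/1.4708 = 0.9342.
Compose with the decay product (u' = -0.679 in the pion frame): u_2 = (-0.679 + 0.934) / (1 + (-0.679)·0.934) = 0.2552/0.3657 = 0.6978.
Compose with the further object (u' = -0.808 in the decay product frame): u_3 = (-0.808 + 0.698) / (1 + (-0.808)·0.698) = -0.1102/0.4362 = -0.2527.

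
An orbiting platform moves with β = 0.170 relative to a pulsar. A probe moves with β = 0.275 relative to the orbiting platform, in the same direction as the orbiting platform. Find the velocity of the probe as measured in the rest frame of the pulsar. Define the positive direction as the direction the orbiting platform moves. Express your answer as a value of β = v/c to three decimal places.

With v = 0.170 and u' = 0.275 (in units of c),
u = (u' + v)/(1 + u'v/c²):
u = (0.275 + 0.170) / (1 + 0.275·0.170) = 0.4450/1.0468 = 0.4251

β = 0.425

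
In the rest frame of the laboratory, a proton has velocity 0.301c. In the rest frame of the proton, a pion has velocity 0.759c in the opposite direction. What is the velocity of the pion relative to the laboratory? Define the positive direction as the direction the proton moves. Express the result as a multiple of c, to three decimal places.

-0.594c

With v = 0.301 and u' = -0.759 (in units of c),
u = (u' + v)/(1 + u'v/c²):
u = (-0.759 + 0.301) / (1 + (-0.759)·0.301) = -0.4580/0.7715 = -0.5936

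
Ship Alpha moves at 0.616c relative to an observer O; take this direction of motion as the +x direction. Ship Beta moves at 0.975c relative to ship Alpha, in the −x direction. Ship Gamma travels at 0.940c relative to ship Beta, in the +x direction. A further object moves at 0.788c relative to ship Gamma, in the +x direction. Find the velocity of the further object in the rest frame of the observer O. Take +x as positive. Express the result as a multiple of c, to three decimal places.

Apply u = (u' + v)/(1 + u'v/c²) successively, working outward toward the observer O.
Start: velocity of ship Alpha relative to the observer O = 0.6160c.
Compose with ship Beta (u' = -0.975 in ship Alpha frame): u_1 = (-0.975 + 0.616) / (1 + (-0.975)·0.616) = -0.3590/0.3994 = -0.8988.
Compose with ship Gamma (u' = 0.940 in ship Beta frame): u_2 = (0.940 + (-0.899)) / (1 + 0.940·(-0.899)) = 0.0412/0.1551 = 0.2654.
Compose with the further object (u' = 0.788 in ship Gamma frame): u_3 = (0.788 + 0.265) / (1 + 0.788·0.265) = 1.0534/1.2091 = 0.8712.

+0.871c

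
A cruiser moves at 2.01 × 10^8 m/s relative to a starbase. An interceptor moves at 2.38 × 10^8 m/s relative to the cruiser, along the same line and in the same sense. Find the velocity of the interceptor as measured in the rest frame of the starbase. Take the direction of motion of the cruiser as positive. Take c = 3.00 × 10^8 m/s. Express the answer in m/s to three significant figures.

2.87 × 10^8 m/s

In units of c (dividing by 3.00 × 10^8 m/s): v = 0.670, u' = 0.793.
u = (u' + v)/(1 + u'v/c²):
u = (0.793 + 0.670) / (1 + 0.793·0.670) = 1.4633/1.5315 = 0.9555
(Galilean addition would give +1.463c, exceeding c.)
Converting back: u = 0.9555 × 3.00 × 10^8 m/s.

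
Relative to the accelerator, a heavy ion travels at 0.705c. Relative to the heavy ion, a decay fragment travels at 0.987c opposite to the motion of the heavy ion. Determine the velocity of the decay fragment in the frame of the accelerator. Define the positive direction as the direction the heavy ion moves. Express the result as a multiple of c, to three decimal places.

-0.927c

With v = 0.705 and u' = -0.987 (in units of c),
u = (u' + v)/(1 + u'v/c²):
u = (-0.987 + 0.705) / (1 + (-0.987)·0.705) = -0.2820/0.3042 = -0.9271
(Galilean addition would give -0.282c.)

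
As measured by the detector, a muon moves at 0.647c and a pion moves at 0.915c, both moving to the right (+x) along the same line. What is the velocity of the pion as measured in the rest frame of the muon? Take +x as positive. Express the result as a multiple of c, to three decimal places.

β_A = 0.647, β_B = 0.915.
Transform to A's frame with the inverse velocity-addition law: u' = (u − v)/(1 − uv/c²), taking u = β_B and v = β_A.
u' = (0.915 − 0.647) / (1 − (0.647)(0.915)) = 0.2680/0.4080 = 0.6569.

+0.657c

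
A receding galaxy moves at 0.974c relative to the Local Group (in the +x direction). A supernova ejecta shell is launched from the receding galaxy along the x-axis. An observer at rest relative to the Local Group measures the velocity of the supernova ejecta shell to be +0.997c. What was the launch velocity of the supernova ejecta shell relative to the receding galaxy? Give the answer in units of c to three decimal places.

+0.795c

Invert the composition law: u' = (u − v)/(1 − uv/c²).
u' = (0.997 − 0.974) / (1 − (0.997)(0.974)) = 0.0230/0.0289 = 0.7952.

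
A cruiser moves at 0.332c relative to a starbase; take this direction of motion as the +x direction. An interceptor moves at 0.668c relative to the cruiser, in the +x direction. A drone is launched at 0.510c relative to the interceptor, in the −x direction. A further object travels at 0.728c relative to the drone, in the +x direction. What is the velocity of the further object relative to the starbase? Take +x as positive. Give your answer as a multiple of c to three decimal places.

+0.908c

Apply u = (u' + v)/(1 + u'v/c²) successively, working outward toward the starbase.
Start: velocity of the cruiser relative to the starbase = 0.3320c.
Compose with the interceptor (u' = 0.668 in the cruiser frame): u_1 = (0.668 + 0.332) / (1 + 0.668·0.332) = 1.0000/1.2218 = 0.8185.
Compose with the drone (u' = -0.510 in the interceptor frame): u_2 = (-0.510 + 0.818) / (1 + (-0.510)·0.818) = 0.3085/0.5826 = 0.5295.
Compose with the further object (u' = 0.728 in the drone frame): u_3 = (0.728 + 0.530) / (1 + 0.728·0.530) = 1.2575/1.3855 = 0.9076.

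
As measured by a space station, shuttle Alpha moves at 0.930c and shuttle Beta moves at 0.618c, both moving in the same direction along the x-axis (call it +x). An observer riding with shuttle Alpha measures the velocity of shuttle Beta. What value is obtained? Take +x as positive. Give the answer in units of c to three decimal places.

β_A = 0.930, β_B = 0.618.
Transform to A's frame with the inverse velocity-addition law: u' = (u − v)/(1 − uv/c²), taking u = β_B and v = β_A.
u' = (0.618 − 0.930) / (1 − (0.930)(0.618)) = -0.3120/0.4253 = -0.7337.

-0.734c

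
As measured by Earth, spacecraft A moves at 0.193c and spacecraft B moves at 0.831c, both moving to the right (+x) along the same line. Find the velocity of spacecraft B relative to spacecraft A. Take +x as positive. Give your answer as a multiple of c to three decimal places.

+0.760c

β_A = 0.193, β_B = 0.831.
Transform to A's frame with the inverse velocity-addition law: u' = (u − v)/(1 − uv/c²), taking u = β_B and v = β_A.
u' = (0.831 − 0.193) / (1 − (0.193)(0.831)) = 0.6380/0.8396 = 0.7599.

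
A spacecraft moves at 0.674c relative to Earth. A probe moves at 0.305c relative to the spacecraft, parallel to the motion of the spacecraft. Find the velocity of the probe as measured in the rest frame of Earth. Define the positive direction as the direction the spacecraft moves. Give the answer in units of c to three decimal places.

With v = 0.674 and u' = 0.305 (in units of c),
u = (u' + v)/(1 + u'v/c²):
u = (0.305 + 0.674) / (1 + 0.305·0.674) = 0.9790/1.2056 = 0.8121

0.812c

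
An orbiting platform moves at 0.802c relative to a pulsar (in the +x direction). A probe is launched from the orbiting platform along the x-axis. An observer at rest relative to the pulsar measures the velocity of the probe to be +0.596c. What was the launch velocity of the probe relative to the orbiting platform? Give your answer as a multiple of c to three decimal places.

-0.395c

Invert the composition law: u' = (u − v)/(1 − uv/c²).
u' = (0.596 − 0.802) / (1 − (0.596)(0.802)) = -0.2060/0.5220 = -0.3946.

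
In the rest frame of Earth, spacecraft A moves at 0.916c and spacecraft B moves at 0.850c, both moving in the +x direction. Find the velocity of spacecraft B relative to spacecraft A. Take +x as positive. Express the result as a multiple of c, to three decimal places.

β_A = 0.916, β_B = 0.850.
Transform to A's frame with the inverse velocity-addition law: u' = (u − v)/(1 − uv/c²), taking u = β_B and v = β_A.
u' = (0.850 − 0.916) / (1 − (0.916)(0.850)) = -0.0660/0.2214 = -0.2981.

-0.298c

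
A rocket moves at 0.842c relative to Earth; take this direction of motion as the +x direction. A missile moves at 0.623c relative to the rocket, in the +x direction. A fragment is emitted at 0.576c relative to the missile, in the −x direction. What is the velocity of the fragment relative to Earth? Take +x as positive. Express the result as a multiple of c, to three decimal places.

+0.862c

Apply u = (u' + v)/(1 + u'v/c²) successively, working outward toward Earth.
Start: velocity of the rocket relative to Earth = 0.8420c.
Compose with the missile (u' = 0.623 in the rocket frame): u_1 = (0.623 + 0.842) / (1 + 0.623·0.842) = 1.4650/1.5246 = 0.9609.
Compose with the fragment (u' = -0.576 in the missile frame): u_2 = (-0.576 + 0.961) / (1 + (-0.576)·0.961) = 0.3849/0.4465 = 0.8621.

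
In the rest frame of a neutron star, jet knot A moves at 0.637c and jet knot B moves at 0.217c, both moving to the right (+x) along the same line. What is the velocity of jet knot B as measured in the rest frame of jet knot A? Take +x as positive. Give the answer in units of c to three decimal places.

β_A = 0.637, β_B = 0.217.
Transform to A's frame with the inverse velocity-addition law: u' = (u − v)/(1 − uv/c²), taking u = β_B and v = β_A.
u' = (0.217 − 0.637) / (1 − (0.637)(0.217)) = -0.4200/0.8618 = -0.4874.

-0.487c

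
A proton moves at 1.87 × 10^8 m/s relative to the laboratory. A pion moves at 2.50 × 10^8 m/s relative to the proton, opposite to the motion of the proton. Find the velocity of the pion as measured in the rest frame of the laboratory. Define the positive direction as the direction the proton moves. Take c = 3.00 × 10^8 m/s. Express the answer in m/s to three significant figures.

In units of c (dividing by 3.00 × 10^8 m/s): v = 0.623, u' = -0.833.
u = (u' + v)/(1 + u'v/c²):
u = (-0.833 + 0.623) / (1 + (-0.833)·0.623) = -0.2100/0.4806 = -0.4370
(Galilean addition would give -0.210c.)
Converting back: u = -0.4370 × 3.00 × 10^8 m/s.

-1.31 × 10^8 m/s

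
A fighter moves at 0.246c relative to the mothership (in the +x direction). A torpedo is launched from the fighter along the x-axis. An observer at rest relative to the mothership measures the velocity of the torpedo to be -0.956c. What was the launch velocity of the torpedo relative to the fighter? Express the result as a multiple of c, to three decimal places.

-0.973c

Invert the composition law: u' = (u − v)/(1 − uv/c²).
u' = (-0.956 − 0.246) / (1 − (-0.956)(0.246)) = -1.2020/1.2352 = -0.9731.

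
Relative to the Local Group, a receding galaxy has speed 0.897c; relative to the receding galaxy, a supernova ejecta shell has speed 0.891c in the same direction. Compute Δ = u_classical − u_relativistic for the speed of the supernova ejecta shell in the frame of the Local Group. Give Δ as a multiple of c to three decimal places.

Galilean: u_cl = 0.891 + 0.897 = 1.7880.
Relativistic: u_rel = (0.891 + 0.897) / (1 + 0.891·0.897) = 1.7880/1.7992 = 0.9938.
Δ = 1.7880 − 0.9938 = 0.7942.
(The classical prediction exceeds c; the relativistic result does not.)

Δ = 0.794c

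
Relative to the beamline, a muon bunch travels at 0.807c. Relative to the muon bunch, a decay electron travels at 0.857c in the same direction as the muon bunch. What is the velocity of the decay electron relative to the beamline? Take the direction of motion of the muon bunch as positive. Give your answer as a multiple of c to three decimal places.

With v = 0.807 and u' = 0.857 (in units of c),
u = (u' + v)/(1 + u'v/c²):
u = (0.857 + 0.807) / (1 + 0.857·0.807) = 1.6640/1.6916 = 0.9837
(Galilean addition would give +1.664c, exceeding c.)

0.984c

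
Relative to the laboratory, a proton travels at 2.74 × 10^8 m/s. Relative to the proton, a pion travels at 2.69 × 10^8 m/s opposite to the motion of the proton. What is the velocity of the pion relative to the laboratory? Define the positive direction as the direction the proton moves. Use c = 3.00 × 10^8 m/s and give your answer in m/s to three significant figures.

+2.76 × 10^7 m/s

In units of c (dividing by 3.00 × 10^8 m/s): v = 0.913, u' = -0.897.
u = (u' + v)/(1 + u'v/c²):
u = (-0.897 + 0.913) / (1 + (-0.897)·0.913) = 0.0167/0.1810 = 0.0921
(Galilean addition would give +0.017c.)
Converting back: u = 0.0921 × 3.00 × 10^8 m/s.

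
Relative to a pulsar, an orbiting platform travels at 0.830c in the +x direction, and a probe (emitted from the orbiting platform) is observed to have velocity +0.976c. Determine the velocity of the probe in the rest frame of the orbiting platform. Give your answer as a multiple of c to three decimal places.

+0.769c

Invert the composition law: u' = (u − v)/(1 − uv/c²).
u' = (0.976 − 0.830) / (1 − (0.976)(0.830)) = 0.1460/0.1899 = 0.7687.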